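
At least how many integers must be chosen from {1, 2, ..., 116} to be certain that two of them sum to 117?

59

Partition {1, …, 116} into 58 pairs: {1,116}, {2,115}, …, {58,59}.
Choosing 58 integers — say the integers 1 through 58 — takes one from each pair and avoids the property.
Choosing 59 forces two into the same pair by pigeonhole, and those sum to 117. So 59.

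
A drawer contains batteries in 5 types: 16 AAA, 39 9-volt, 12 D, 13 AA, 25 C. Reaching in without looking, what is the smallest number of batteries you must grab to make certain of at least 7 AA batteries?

The worst case draws every non-AA battery first: 16 + 39 + 12 + 25 = 92.
The next 7 draws are then forced to be AA, giving 92 + 7 = 99.

99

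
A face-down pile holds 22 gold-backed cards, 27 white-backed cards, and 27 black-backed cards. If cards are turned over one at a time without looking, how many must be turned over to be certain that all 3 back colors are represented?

The hardest back color to obtain is gold-backed: we could draw every other card first — 76 − 22 = 54 cards — without a single gold-backed one.
The next draw must be gold-backed, so 54 + 1 = 55.

55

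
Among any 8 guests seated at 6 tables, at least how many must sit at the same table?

If each of the 6 tables held at most 1, the total would be at most 6 × 1 = 6 < 8, a contradiction.
So at least one holds ⌈8/6⌉ = 2.

2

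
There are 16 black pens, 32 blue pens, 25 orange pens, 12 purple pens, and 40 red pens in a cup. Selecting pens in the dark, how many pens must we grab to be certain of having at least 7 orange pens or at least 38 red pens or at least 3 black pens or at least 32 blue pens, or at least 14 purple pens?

The worst case stops just short of every target: 2 black, 31 blue, 6 orange, all 12 purple, 37 red — 2 + 31 + 6 + 12 + 37 = 88 pens.
One more pen must push some ink color to its target, so 88 + 1 = 89.

89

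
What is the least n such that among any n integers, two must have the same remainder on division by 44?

Two integers differ by a multiple of 44 exactly when they share a remainder mod 44.
There are 44 residue classes mod 44, so 44 integers can all lie in distinct classes.
One more integer must repeat a residue, giving a difference divisible by 44. So n = 44 + 1 = 45.

45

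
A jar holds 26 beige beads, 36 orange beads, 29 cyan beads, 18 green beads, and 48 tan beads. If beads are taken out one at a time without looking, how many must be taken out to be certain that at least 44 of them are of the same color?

153

In the worst case we take at most 43 of each color, but all 26 beige, all 36 orange, all 29 cyan, and all 18 green (fewer than 43), giving 26 + 36 + 29 + 18 + 43 = 152.
One more bead then forces some color to 44, so 152 + 1 = 153.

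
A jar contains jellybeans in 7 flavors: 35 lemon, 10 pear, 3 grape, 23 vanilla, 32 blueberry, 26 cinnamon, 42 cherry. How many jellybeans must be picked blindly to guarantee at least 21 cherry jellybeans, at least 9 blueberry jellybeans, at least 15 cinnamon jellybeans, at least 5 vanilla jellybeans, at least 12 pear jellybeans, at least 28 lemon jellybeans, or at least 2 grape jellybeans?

85

Each of the 7 flavors has its own threshold; avoid all of them simultaneously.
The worst case stops just short of every target: 27 lemon, all 10 pear, 1 grape, 4 vanilla, 8 blueberry, 14 cinnamon, 20 cherry — 27 + 10 + 1 + 4 + 8 + 14 + 20 = 84 jellybeans.
One more jellybean must push some flavor to its target, so 84 + 1 = 85.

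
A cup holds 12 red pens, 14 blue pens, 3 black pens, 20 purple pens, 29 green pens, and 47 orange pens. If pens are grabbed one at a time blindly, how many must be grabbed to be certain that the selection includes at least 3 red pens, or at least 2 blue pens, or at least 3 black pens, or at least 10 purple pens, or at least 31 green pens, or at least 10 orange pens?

53

The worst case stops just short of every target: 2 red, 1 blue, 2 black, 9 purple, all 29 green, 9 orange — 2 + 1 + 2 + 9 + 29 + 9 = 52 pens.
One more pen must push some ink color to its target, so 52 + 1 = 53.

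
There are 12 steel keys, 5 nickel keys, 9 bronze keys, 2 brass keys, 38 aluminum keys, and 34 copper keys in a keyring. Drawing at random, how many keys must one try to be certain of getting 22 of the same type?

71

Treat the 6 types as pigeonholes.
In the worst case we take at most 21 of each type, but all 12 steel, all 5 nickel, all 9 bronze, and all 2 brass (fewer than 21), giving 12 + 5 + 9 + 2 + 21 + 21 = 70.
One more key then forces some type to 22, so 70 + 1 = 71.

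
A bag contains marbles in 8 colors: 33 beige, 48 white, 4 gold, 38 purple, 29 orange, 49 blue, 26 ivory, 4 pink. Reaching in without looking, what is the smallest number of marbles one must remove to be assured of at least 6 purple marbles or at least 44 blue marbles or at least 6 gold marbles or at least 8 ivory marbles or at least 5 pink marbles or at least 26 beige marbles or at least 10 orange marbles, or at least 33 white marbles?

The worst case stops just short of every target: 25 beige, 32 white, all 4 gold, 5 purple, 9 orange, 43 blue, 7 ivory, 4 pink — 25 + 32 + 4 + 5 + 9 + 43 + 7 + 4 = 129 marbles.
One more marble must push some color to its target, so 129 + 1 = 130.

130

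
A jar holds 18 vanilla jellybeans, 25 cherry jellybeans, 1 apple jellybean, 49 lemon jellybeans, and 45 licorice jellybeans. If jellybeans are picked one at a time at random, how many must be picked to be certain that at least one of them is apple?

138

The worst case draws every non-apple jellybean first: 18 + 25 + 49 + 45 = 137.
The next draw is then forced to be apple, giving 137 + 1 = 138.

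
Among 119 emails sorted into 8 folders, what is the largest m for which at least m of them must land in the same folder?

The 119 emails fall into 8 folders.
If each of the 8 folders held at most 14, the total would be at most 8 × 14 = 112 < 119, a contradiction.
So at least one holds ⌈119/8⌉ = 15.

15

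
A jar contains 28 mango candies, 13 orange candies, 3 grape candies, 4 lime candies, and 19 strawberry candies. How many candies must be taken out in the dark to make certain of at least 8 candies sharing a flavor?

29

In the worst case we take at most 7 of each flavor, but all 3 grape and all 4 lime (fewer than 7), giving 7 + 7 + 3 + 4 + 7 = 28.
One more candy then forces some flavor to 8, so 28 + 1 = 29.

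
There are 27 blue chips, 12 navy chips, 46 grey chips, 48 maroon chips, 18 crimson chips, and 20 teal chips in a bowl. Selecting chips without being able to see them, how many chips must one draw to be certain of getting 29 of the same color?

In the worst case we take at most 28 of each color, but all 27 blue, all 12 navy, all 18 crimson, and all 20 teal (fewer than 28), giving 27 + 12 + 28 + 28 + 18 + 20 = 133.
One more chip then forces some color to 29, so 133 + 1 = 134.

134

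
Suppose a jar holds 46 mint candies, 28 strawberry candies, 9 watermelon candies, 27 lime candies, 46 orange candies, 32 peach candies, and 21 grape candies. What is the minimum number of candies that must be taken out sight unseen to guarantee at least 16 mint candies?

The worst case draws every non-mint candy first: 28 + 9 + 27 + 46 + 32 + 21 = 163.
The next 16 draws are then forced to be mint, giving 163 + 16 = 179.

179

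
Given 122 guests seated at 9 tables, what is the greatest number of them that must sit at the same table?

14

If each of the 9 tables held at most 13, the total would be at most 9 × 13 = 117 < 122, a contradiction.
So at least one holds ⌈122/9⌉ = 14.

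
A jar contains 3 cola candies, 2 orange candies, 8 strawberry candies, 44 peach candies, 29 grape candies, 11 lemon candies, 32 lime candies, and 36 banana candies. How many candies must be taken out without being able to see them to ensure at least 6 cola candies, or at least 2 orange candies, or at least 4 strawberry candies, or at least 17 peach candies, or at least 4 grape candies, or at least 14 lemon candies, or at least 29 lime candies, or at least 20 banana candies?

Each of the 8 flavors has its own threshold; avoid all of them simultaneously.
The worst case stops just short of every target: all 3 cola, 1 orange, 3 strawberry, 16 peach, 3 grape, all 11 lemon, 28 lime, 19 banana — 3 + 1 + 3 + 16 + 3 + 11 + 28 + 19 = 84 candies.
One more candy must push some flavor to its target, so 84 + 1 = 85.

85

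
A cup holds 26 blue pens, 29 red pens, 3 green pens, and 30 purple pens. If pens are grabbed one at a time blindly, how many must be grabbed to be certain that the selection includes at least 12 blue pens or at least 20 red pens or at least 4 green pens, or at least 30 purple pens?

The worst case stops just short of every target: 11 blue, 19 red, 3 green, 29 purple — 11 + 19 + 3 + 29 = 62 pens.
One more pen must push some ink color to its target, so 62 + 1 = 63.

63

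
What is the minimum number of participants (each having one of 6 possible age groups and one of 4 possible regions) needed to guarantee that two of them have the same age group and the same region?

There are 6 × 4 = 24 (age group, region) combinations acting as pigeonholes.
With 24 participants we could place one in each, avoiding any repeat.
One more forces some (age group, region) pair to hold 2, so 24 + 1 = 25.

25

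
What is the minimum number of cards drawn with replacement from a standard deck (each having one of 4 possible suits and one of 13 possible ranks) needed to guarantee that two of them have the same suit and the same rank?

53

There are 4 × 13 = 52 (suit, rank) combinations acting as pigeonholes.
With 52 cards drawn with replacement from a standard deck we could place one in each, avoiding any repeat.
One more forces some (suit, rank) pair to hold 2, so 52 + 1 = 53.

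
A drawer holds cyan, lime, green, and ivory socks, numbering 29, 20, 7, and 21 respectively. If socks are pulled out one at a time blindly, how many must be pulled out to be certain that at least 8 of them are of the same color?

29

The worst case takes 7 socks of each color without reaching 8 of any: 4 × 7 = 28.
The next sock must bring some color to 8, so 28 + 1 = 29.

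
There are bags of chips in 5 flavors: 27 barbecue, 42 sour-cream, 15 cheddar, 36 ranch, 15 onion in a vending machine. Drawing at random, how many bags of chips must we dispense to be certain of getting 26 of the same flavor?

In the worst case we take at most 25 of each flavor, but all 15 cheddar and all 15 onion (fewer than 25), giving 25 + 25 + 15 + 25 + 15 = 105.
One more bag of chips then forces some flavor to 26, so 105 + 1 = 106.

106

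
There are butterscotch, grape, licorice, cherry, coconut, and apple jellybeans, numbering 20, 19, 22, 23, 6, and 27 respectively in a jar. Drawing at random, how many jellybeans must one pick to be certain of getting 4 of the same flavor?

19

The worst case takes 3 jellybeans of each flavor without reaching 4 of any: 6 × 3 = 18.
The next jellybean must bring some flavor to 4, so 18 + 1 = 19.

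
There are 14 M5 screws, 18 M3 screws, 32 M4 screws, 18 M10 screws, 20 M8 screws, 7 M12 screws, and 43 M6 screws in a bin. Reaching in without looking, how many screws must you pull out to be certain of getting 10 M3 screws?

The worst case draws every non-M3 screw first: 14 + 32 + 18 + 20 + 7 + 43 = 134.
The next 10 draws are then forced to be M3, giving 134 + 10 = 144.

144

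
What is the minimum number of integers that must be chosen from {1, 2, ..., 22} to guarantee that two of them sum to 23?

12

Partition {1, …, 22} into 11 pairs: {1,22}, {2,21}, …, {11,12}.
Choosing 11 integers — say the integers 1 through 11 — takes one from each pair and avoids the property.
Choosing 12 forces two into the same pair by pigeonhole, and those sum to 23. So 12.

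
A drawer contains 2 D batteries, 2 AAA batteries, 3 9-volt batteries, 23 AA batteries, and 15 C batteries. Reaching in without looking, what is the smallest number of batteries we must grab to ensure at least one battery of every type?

44

The hardest type to obtain is D: we could draw every other battery first — 45 − 2 = 43 batteries — without a single D one.
The next draw must be D, so 43 + 1 = 44.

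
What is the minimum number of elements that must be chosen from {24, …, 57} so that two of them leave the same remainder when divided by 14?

Use the pigeonhole principle on residue classes: group the integers by remainder mod 14; there are 14 residue classes, each nonempty in this range.
Choosing one from each class (14 integers) avoids any shared remainder.
One more choice must repeat a class, so two differ by a multiple of 14. Hence 14 + 1 = 15.

15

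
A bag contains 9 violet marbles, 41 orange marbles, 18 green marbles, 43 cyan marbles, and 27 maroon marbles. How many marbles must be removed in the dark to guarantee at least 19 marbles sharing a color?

In the worst case we take at most 18 of each color, but all 9 violet (fewer than 18), giving 9 + 18 + 18 + 18 + 18 = 81.
One more marble then forces some color to 19, so 81 + 1 = 82.

82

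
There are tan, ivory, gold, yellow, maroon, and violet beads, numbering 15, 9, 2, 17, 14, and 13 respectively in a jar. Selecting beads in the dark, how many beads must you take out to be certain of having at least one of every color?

69

The hardest color to obtain is gold: we could draw every other bead first — 70 − 2 = 68 beads — without a single gold one.
The next draw must be gold, so 68 + 1 = 69.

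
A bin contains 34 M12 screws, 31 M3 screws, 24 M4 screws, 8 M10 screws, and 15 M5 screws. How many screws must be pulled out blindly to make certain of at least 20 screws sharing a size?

In the worst case we take at most 19 of each size, but all 8 M10 and all 15 M5 (fewer than 19), giving 19 + 19 + 19 + 8 + 15 = 80.
One more screw then forces some size to 20, so 80 + 1 = 81.

81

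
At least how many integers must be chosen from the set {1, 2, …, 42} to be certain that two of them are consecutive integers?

22

Partition {1, …, 42} into 21 pairs: {1,2}, {3,4}, …, {41,42}.
Choosing 21 integers — say the 21 even numbers 2, 4, …, 42 — takes one from each pair and avoids the property.
Choosing 22 forces two into the same pair by pigeonhole, and those are consecutive. So 22.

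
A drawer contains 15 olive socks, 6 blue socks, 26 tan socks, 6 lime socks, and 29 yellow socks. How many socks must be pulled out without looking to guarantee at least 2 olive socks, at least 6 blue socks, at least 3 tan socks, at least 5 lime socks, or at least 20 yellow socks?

32

The worst case stops just short of every target: 1 olive, 5 blue, 2 tan, 4 lime, 19 yellow — 1 + 5 + 2 + 4 + 19 = 31 socks.
One more sock must push some color to its target, so 31 + 1 = 32.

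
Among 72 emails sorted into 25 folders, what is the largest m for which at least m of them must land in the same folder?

3

The 72 emails fall into 25 folders.
If each of the 25 folders held at most 2, the total would be at most 25 × 2 = 50 < 72, a contradiction.
So at least one holds ⌈72/25⌉ = 3.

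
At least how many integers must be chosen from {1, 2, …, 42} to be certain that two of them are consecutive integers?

22

Partition {1, …, 42} into 21 pairs: {1,2}, {3,4}, …, {41,42}.
Choosing 21 integers — say the 21 even numbers 2, 4, …, 42 — takes one from each pair and avoids the property.
Choosing 22 forces two into the same pair by pigeonhole, and those are consecutive. So 22.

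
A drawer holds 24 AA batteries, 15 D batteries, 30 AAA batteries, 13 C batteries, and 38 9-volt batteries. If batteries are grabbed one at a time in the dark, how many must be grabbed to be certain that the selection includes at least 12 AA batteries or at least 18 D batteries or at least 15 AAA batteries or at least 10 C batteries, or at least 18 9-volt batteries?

The worst case stops just short of every target: 11 AA, all 15 D, 14 AAA, 9 C, 17 9-volt — 11 + 15 + 14 + 9 + 17 = 66 batteries.
One more battery must push some type to its target, so 66 + 1 = 67.

67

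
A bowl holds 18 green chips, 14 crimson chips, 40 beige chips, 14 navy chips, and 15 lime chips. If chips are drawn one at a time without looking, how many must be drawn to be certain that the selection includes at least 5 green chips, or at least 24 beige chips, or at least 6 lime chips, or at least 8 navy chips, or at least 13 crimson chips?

52

Each of the 5 colors has its own threshold; avoid all of them simultaneously.
The worst case stops just short of every target: 4 green, 12 crimson, 23 beige, 7 navy, 5 lime — 4 + 12 + 23 + 7 + 5 = 51 chips.
One more chip must push some color to its target, so 51 + 1 = 52.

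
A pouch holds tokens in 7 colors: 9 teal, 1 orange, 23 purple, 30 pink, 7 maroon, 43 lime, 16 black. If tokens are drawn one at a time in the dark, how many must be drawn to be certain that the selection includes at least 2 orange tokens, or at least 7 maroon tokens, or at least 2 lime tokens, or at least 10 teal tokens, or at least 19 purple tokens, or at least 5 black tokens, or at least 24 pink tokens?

63

The worst case stops just short of every target: 9 teal, 1 orange, 18 purple, 23 pink, 6 maroon, 1 lime, 4 black — 9 + 1 + 18 + 23 + 6 + 1 + 4 = 62 tokens.
One more token must push some color to its target, so 62 + 1 = 63.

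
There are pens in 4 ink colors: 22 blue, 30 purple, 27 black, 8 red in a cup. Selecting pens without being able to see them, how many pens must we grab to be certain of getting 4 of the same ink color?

The worst case takes 3 pens of each ink color without reaching 4 of any: 4 × 3 = 12.
The next pen must bring some ink color to 4, so 12 + 1 = 13.

13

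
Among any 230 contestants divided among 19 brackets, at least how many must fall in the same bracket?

13

If each of the 19 brackets held at most 12, the total would be at most 19 × 12 = 228 < 230, a contradiction.
So at least one holds ⌈230/19⌉ = 13.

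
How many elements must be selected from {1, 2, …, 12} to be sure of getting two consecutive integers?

Partition {1, …, 12} into 6 pairs: {1,2}, {3,4}, …, {11,12}.
Choosing 6 integers — say the 6 even numbers 2, 4, …, 12 — takes one from each pair and avoids the property.
Choosing 7 forces two into the same pair by pigeonhole, and those are consecutive. So 7.

7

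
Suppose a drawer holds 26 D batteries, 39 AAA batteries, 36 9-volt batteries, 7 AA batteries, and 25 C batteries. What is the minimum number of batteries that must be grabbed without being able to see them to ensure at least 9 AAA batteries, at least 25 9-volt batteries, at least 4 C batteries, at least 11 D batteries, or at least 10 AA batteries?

The worst case stops just short of every target: 10 D, 8 AAA, 24 9-volt, all 7 AA, 3 C — 10 + 8 + 24 + 7 + 3 = 52 batteries.
One more battery must push some type to its target, so 52 + 1 = 53.

53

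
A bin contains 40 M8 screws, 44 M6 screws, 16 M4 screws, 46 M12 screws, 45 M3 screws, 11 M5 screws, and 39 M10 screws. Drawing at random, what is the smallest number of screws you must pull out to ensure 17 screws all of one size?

Treat the 7 sizes as pigeonholes.
In the worst case we take at most 16 of each size, but all 11 M5 (fewer than 16), giving 16 + 16 + 16 + 16 + 16 + 11 + 16 = 107.
One more screw then forces some size to 17, so 107 + 1 = 108.

108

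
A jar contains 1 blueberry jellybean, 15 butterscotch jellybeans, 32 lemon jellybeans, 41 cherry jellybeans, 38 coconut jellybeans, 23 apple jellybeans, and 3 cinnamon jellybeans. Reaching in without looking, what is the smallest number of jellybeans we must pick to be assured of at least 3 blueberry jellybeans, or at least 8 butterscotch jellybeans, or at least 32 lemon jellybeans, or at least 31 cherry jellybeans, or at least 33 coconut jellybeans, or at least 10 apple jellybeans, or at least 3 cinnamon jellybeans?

113

The worst case stops just short of every target: all 1 blueberry, 7 butterscotch, 31 lemon, 30 cherry, 32 coconut, 9 apple, 2 cinnamon — 1 + 7 + 31 + 30 + 32 + 9 + 2 = 112 jellybeans.
One more jellybean must push some flavor to its target, so 112 + 1 = 113.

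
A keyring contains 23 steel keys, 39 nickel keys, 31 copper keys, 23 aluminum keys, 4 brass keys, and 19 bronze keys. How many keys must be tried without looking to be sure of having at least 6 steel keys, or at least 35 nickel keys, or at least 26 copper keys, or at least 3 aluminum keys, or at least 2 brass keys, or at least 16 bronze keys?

The worst case stops just short of every target: 5 steel, 34 nickel, 25 copper, 2 aluminum, 1 brass, 15 bronze — 5 + 34 + 25 + 2 + 1 + 15 = 82 keys.
One more key must push some type to its target, so 82 + 1 = 83.

83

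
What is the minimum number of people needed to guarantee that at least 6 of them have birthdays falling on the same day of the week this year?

36

There are 7 days of the week acting as pigeonholes.
With 7 × 5 = 35 people we could place exactly 5 in each, with no class reaching 6.
One more forces some class to hold 6, so 35 + 1 = 36.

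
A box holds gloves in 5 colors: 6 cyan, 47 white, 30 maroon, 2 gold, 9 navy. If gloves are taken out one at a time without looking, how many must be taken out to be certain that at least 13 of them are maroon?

77

The worst case draws every non-maroon glove first: 6 + 47 + 2 + 9 = 64.
The next 13 draws are then forced to be maroon, giving 64 + 13 = 77.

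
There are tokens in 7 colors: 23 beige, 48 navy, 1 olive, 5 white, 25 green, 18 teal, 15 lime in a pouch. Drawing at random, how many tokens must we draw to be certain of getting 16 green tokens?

126

To avoid green tokens as long as possible, exhaust the other 6 colors first.
The worst case draws every non-green token first: 23 + 48 + 1 + 5 + 18 + 15 = 110.
The next 16 draws are then forced to be green, giving 110 + 16 = 126.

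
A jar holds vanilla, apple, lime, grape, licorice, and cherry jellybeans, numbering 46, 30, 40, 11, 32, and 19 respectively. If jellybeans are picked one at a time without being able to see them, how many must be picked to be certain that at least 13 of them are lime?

The worst case draws every non-lime jellybean first: 46 + 30 + 11 + 32 + 19 = 138.
The next 13 draws are then forced to be lime, giving 138 + 13 = 151.

151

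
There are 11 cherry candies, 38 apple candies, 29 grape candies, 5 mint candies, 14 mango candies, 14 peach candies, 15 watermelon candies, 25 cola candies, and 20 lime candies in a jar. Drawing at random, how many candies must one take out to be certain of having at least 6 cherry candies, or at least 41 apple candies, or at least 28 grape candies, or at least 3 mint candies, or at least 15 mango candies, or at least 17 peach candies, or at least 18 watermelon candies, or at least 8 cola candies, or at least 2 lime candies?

124

Each of the 9 flavors has its own threshold; avoid all of them simultaneously.
The worst case stops just short of every target: 5 cherry, all 38 apple, 27 grape, 2 mint, 14 mango, all 14 peach, all 15 watermelon, 7 cola, 1 lime — 5 + 38 + 27 + 2 + 14 + 14 + 15 + 7 + 1 = 123 candies.
One more candy must push some flavor to its target, so 123 + 1 = 124.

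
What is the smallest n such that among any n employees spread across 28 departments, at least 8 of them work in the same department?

197

There are 28 departments acting as pigeonholes.
With 28 × 7 = 196 employees we could place exactly 7 in each, with no class reaching 8.
One more forces some class to hold 8, so 196 + 1 = 197.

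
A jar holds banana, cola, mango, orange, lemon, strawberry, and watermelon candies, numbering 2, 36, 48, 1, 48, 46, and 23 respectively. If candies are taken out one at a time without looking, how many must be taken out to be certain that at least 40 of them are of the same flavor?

180

In the worst case we take at most 39 of each flavor, but all 2 banana, all 36 cola, all 1 orange, and all 23 watermelon (fewer than 39), giving 2 + 36 + 39 + 1 + 39 + 39 + 23 = 179.
One more candy then forces some flavor to 40, so 179 + 1 = 180.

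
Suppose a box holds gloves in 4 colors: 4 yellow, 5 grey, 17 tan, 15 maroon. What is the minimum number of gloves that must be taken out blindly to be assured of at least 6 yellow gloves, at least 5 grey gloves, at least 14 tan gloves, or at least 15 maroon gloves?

36

Each of the 4 colors has its own threshold; avoid all of them simultaneously.
The worst case stops just short of every target: all 4 yellow, 4 grey, 13 tan, 14 maroon — 4 + 4 + 13 + 14 = 35 gloves.
One more glove must push some color to its target, so 35 + 1 = 36.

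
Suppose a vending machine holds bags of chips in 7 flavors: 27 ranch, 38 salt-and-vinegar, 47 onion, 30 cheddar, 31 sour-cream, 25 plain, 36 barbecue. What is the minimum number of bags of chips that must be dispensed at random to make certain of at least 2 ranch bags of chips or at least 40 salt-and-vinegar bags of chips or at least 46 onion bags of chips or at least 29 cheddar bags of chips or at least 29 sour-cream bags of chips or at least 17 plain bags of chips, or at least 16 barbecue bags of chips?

172

The worst case stops just short of every target: 1 ranch, all 38 salt-and-vinegar, 45 onion, 28 cheddar, 28 sour-cream, 16 plain, 15 barbecue — 1 + 38 + 45 + 28 + 28 + 16 + 15 = 171 bags of chips.
One more bag of chips must push some flavor to its target, so 171 + 1 = 172.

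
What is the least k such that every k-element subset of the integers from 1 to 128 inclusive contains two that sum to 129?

Partition {1, …, 128} into 64 pairs: {1,128}, {2,127}, …, {64,65}.
Choosing 64 integers — say the integers 1 through 64 — takes one from each pair and avoids the property.
Choosing 65 forces two into the same pair by pigeonhole, and those sum to 129. So 65.

65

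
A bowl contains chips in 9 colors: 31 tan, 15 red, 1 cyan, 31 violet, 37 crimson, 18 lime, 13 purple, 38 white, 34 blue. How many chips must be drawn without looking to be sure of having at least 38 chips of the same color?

218

Treat the 9 colors as pigeonholes.
In the worst case we take at most 37 of each color, but all 31 tan, all 15 red, all 1 cyan, all 31 violet, all 18 lime, all 13 purple, and all 34 blue (fewer than 37), giving 31 + 15 + 1 + 31 + 37 + 18 + 13 + 37 + 34 = 217.
One more chip then forces some color to 38, so 217 + 1 = 218.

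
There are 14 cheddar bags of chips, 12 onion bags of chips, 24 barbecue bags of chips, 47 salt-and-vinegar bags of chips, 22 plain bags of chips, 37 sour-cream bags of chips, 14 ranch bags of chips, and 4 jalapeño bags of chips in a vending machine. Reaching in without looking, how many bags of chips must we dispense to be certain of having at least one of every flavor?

171

The hardest flavor to obtain is jalapeño: we could draw every other bag of chips first — 174 − 4 = 170 bags of chips — without a single jalapeño one.
The next draw must be jalapeño, so 170 + 1 = 171.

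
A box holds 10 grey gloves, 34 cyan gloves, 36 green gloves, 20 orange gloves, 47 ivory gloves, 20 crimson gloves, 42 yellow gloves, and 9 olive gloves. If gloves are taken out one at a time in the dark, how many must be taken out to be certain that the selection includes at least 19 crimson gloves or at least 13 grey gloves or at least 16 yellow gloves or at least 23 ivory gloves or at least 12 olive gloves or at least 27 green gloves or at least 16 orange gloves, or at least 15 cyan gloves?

The worst case stops just short of every target: all 10 grey, 14 cyan, 26 green, 15 orange, 22 ivory, 18 crimson, 15 yellow, all 9 olive — 10 + 14 + 26 + 15 + 22 + 18 + 15 + 9 = 129 gloves.
One more glove must push some color to its target, so 129 + 1 = 130.

130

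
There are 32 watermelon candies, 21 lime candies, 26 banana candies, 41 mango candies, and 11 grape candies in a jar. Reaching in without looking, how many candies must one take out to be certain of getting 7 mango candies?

The worst case draws every non-mango candy first: 32 + 21 + 26 + 11 = 90.
The next 7 draws are then forced to be mango, giving 90 + 7 = 97.

97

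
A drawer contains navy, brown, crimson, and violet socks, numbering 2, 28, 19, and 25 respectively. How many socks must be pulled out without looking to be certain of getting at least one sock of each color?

The hardest color to obtain is navy: we could draw every other sock first — 74 − 2 = 72 socks — without a single navy one.
The next draw must be navy, so 72 + 1 = 73.

73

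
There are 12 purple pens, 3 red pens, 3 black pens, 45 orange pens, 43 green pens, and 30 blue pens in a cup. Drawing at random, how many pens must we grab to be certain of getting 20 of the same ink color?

Treat the 6 ink colors as pigeonholes.
In the worst case we take at most 19 of each ink color, but all 12 purple, all 3 red, and all 3 black (fewer than 19), giving 12 + 3 + 3 + 19 + 19 + 19 = 75.
One more pen then forces some ink color to 20, so 75 + 1 = 76.

76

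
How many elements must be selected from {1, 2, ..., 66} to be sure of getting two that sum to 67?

34

Partition {1, …, 66} into 33 pairs: {1,66}, {2,65}, …, {33,34}.
Choosing 33 integers — say the integers 1 through 33 — takes one from each pair and avoids the property.
Choosing 34 forces two into the same pair by pigeonhole, and those sum to 67. So 34.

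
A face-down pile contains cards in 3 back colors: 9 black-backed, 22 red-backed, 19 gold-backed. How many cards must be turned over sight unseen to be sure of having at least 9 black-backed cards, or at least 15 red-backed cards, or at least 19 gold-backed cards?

41

Each of the 3 back colors has its own threshold; avoid all of them simultaneously.
The worst case stops just short of every target: 8 black-backed, 14 red-backed, 18 gold-backed — 8 + 14 + 18 = 40 cards.
One more card must push some back color to its target, so 40 + 1 = 41.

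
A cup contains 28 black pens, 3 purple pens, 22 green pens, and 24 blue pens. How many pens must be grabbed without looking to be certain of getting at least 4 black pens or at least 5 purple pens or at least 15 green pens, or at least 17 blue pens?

37

The worst case stops just short of every target: 3 black, all 3 purple, 14 green, 16 blue — 3 + 3 + 14 + 16 = 36 pens.
One more pen must push some ink color to its target, so 36 + 1 = 37.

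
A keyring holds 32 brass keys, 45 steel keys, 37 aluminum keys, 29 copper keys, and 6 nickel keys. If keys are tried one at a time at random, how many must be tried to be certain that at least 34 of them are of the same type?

134

Treat the 5 types as pigeonholes.
In the worst case we take at most 33 of each type, but all 32 brass, all 29 copper, and all 6 nickel (fewer than 33), giving 32 + 33 + 33 + 29 + 6 = 133.
One more key then forces some type to 34, so 133 + 1 = 134.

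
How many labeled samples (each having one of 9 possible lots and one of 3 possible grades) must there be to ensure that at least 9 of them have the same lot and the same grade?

217

There are 9 × 3 = 27 (lot, grade) combinations acting as pigeonholes.
With 27 × 8 = 216 labeled samples we could place exactly 8 in each, with no (lot, grade) pair reaching 9.
One more forces some (lot, grade) pair to hold 9, so 216 + 1 = 217.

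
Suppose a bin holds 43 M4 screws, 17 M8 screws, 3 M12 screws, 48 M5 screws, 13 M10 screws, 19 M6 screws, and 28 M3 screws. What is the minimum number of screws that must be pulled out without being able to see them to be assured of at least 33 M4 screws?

161

The worst case draws every non-M4 screw first: 17 + 3 + 48 + 13 + 19 + 28 = 128.
The next 33 draws are then forced to be M4, giving 128 + 33 = 161.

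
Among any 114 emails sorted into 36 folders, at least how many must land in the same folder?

The 114 emails fall into 36 folders.
If each of the 36 folders held at most 3, the total would be at most 36 × 3 = 108 < 114, a contradiction.
So at least one holds ⌈114/36⌉ = 4.

4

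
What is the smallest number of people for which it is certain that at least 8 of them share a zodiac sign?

There are 12 zodiac signs acting as pigeonholes.
With 12 × 7 = 84 people we could place exactly 7 in each, with no class reaching 8.
One more forces some class to hold 8, so 84 + 1 = 85.

85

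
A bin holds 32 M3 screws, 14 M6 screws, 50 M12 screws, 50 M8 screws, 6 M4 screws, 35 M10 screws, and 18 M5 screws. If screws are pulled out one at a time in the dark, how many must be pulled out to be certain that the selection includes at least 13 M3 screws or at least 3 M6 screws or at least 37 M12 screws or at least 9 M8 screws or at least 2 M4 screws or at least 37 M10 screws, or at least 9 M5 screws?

103

Each of the 7 sizes has its own threshold; avoid all of them simultaneously.
The worst case stops just short of every target: 12 M3, 2 M6, 36 M12, 8 M8, 1 M4, all 35 M10, 8 M5 — 12 + 2 + 36 + 8 + 1 + 35 + 8 = 102 screws.
One more screw must push some size to its target, so 102 + 1 = 103.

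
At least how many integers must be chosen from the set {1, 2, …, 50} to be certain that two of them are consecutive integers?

26

Partition {1, …, 50} into 25 pairs: {1,2}, {3,4}, …, {49,50}.
Choosing 25 integers — say the 25 even numbers 2, 4, …, 50 — takes one from each pair and avoids the property.
Choosing 26 forces two into the same pair by pigeonhole, and those are consecutive. So 26.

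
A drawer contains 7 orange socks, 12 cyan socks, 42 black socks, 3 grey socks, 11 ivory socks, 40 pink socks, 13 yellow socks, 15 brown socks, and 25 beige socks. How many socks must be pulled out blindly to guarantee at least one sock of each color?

166

The hardest color to obtain is grey: we could draw every other sock first — 168 − 3 = 165 socks — without a single grey one.
The next draw must be grey, so 165 + 1 = 166.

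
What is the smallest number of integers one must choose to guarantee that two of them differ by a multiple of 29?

Two integers differ by a multiple of 29 exactly when they share a remainder mod 29.
There are 29 residue classes mod 29, so 29 integers can all lie in distinct classes.
One more integer must repeat a residue, giving a difference divisible by 29. So n = 29 + 1 = 30.

30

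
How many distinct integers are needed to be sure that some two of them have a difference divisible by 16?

Two integers differ by a multiple of 16 exactly when they share a remainder mod 16.
There are 16 residue classes mod 16, so 16 integers can all lie in distinct classes.
One more integer must repeat a residue, giving a difference divisible by 16. So n = 16 + 1 = 17.

17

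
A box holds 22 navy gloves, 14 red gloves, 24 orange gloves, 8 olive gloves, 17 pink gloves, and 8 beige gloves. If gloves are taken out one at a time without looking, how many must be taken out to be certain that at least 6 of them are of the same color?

31

The worst case takes 5 gloves of each color without reaching 6 of any: 6 × 5 = 30.
The next glove must bring some color to 6, so 30 + 1 = 31.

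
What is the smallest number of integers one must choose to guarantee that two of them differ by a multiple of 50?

Two integers differ by a multiple of 50 exactly when they share a remainder mod 50.
There are 50 residue classes mod 50, so 50 integers can all lie in distinct classes.
One more integer must repeat a residue, giving a difference divisible by 50. So n = 50 + 1 = 51.

51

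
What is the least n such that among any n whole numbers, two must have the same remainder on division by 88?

89

Two integers differ by a multiple of 88 exactly when they share a remainder mod 88.
There are 88 residue classes mod 88, so 88 integers can all lie in distinct classes.
One more integer must repeat a residue, giving a difference divisible by 88. So n = 88 + 1 = 89.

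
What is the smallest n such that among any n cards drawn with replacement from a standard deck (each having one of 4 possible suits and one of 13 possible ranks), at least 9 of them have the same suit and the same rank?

417

There are 4 × 13 = 52 (suit, rank) combinations acting as pigeonholes.
With 52 × 8 = 416 cards drawn with replacement from a standard deck we could place exactly 8 in each, with no (suit, rank) pair reaching 9.
One more forces some (suit, rank) pair to hold 9, so 416 + 1 = 417.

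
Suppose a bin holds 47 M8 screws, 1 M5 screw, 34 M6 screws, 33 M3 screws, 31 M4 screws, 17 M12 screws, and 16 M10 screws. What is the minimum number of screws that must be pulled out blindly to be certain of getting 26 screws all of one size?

135

In the worst case we take at most 25 of each size, but all 1 M5, all 17 M12, and all 16 M10 (fewer than 25), giving 25 + 1 + 25 + 25 + 25 + 17 + 16 = 134.
One more screw then forces some size to 26, so 134 + 1 = 135.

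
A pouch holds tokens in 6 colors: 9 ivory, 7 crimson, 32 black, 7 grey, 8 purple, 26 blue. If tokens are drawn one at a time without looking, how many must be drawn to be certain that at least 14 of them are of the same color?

In the worst case we take at most 13 of each color, but all 9 ivory, all 7 crimson, all 7 grey, and all 8 purple (fewer than 13), giving 9 + 7 + 13 + 7 + 8 + 13 = 57.
One more token then forces some color to 14, so 57 + 1 = 58.

58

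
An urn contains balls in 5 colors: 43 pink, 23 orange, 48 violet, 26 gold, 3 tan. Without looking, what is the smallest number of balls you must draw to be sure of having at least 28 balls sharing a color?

In the worst case we take at most 27 of each color, but all 23 orange, all 26 gold, and all 3 tan (fewer than 27), giving 27 + 23 + 27 + 26 + 3 = 106.
One more ball then forces some color to 28, so 106 + 1 = 107.

107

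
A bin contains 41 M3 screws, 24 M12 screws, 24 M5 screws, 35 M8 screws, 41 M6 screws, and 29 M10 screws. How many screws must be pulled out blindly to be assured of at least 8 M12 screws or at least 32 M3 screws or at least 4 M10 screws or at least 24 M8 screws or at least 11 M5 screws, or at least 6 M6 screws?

Each of the 6 sizes has its own threshold; avoid all of them simultaneously.
The worst case stops just short of every target: 31 M3, 7 M12, 10 M5, 23 M8, 5 M6, 3 M10 — 31 + 7 + 10 + 23 + 5 + 3 = 79 screws.
One more screw must push some size to its target, so 79 + 1 = 80.

80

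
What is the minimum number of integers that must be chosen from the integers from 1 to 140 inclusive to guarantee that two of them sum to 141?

Partition {1, …, 140} into 70 pairs: {1,140}, {2,139}, …, {70,71}.
Choosing 70 integers — say the integers 1 through 70 — takes one from each pair and avoids the property.
Choosing 71 forces two into the same pair by pigeonhole, and those sum to 141. So 71.

71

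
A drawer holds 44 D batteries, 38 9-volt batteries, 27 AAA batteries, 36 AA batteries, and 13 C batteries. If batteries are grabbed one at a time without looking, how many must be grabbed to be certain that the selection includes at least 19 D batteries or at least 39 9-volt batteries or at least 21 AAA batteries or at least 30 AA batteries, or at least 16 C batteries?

The worst case stops just short of every target: 18 D, 38 9-volt, 20 AAA, 29 AA, all 13 C — 18 + 38 + 20 + 29 + 13 = 118 batteries.
One more battery must push some type to its target, so 118 + 1 = 119.

119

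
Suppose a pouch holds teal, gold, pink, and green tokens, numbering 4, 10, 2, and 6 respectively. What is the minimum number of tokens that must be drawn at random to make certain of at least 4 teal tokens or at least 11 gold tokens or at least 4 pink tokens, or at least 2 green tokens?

Each of the 4 colors has its own threshold; avoid all of them simultaneously.
The worst case stops just short of every target: 3 teal, 10 gold, all 2 pink, 1 green — 3 + 10 + 2 + 1 = 16 tokens.
One more token must push some color to its target, so 16 + 1 = 17.

17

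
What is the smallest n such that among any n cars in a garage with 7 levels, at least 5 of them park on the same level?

There are 7 levels acting as pigeonholes.
With 7 × 4 = 28 cars we could place exactly 4 in each, with no class reaching 5.
One more forces some class to hold 5, so 28 + 1 = 29.

29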